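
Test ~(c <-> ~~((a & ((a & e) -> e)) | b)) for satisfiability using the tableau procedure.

Initial set: {T ~(c <-> ~~((a & ((a & e) -> e)) | b))}.
T ~(c <-> ~~((a & ((a & e) -> e)) | b)): β-rule — branch into T c, F ~~((a & ((a & e) -> e)) | b)  //  F c, T ~~((a & ((a & e) -> e)) | b).
  branch 1 (add T c, F ~~((a & ((a & e) -> e)) | b)):
    F ~~((a & ((a & e) -> e)) | b): drop double negation, giving F ((a & ((a & e) -> e)) | b).
    F ((a & ((a & e) -> e)) | b): α-rule — add F (a & ((a & e) -> e)), F b.
    F (a & ((a & e) -> e)): β-rule — branch into F a  //  F ((a & e) -> e).
      branch 1.1 (add F a):
        ○ open, literals {a=F, b=F, c=T}.
      branch 1.2 (add F ((a & e) -> e)):
        F ((a & e) -> e): α-rule — add T (a & e), F e.
        T (a & e): α-rule — add T a, T e.
        × closes — contains both e and ~e.
  branch 2 (add F c, T ~~((a & ((a & e) -> e)) | b)):
    T ~~((a & ((a & e) -> e)) | b): drop double negation, giving T ((a & ((a & e) -> e)) | b).
    T ((a & ((a & e) -> e)) | b): β-rule — branch into T (a & ((a & e) -> e))  //  T b.
      branch 2.1 (add T (a & ((a & e) -> e))):
        T (a & ((a & e) -> e)): α-rule — add T a, T ((a & e) -> e).
        T ((a & e) -> e): β-rule — branch into F (a & e)  //  T e.
          branch 2.1.1 (add F (a & e)):
            F (a & e): β-rule — branch into F a  //  F e.
              branch 2.1.1.1 (add F a):
                × closes — contains both a and ~a.
              branch 2.1.1.2 (add F e):
                ○ open, literals {a=T, c=F, e=F}.
          branch 2.1.2 (add T e):
            ○ open, literals {a=T, c=F, e=T}.
      branch 2.2 (add T b):
        ○ open, literals {b=T, c=F}.
2 branches closed, 4 open.
An open branch gives a satisfying assignment: a=F, b=F, c=T.

Satisfiable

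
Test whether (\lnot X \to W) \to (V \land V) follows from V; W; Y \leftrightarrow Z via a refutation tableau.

Initial set: {V; W; (Y \leftrightarrow Z); \lnot ((\lnot X \to W) \to (V \land V))}.
\lnot ((\lnot X \to W) \to (V \land V)): α-rule — add (\lnot X \to W), \lnot (V \land V).
(Y \leftrightarrow Z): β-rule — branch into Y, Z  //  \lnot Y, \lnot Z.
  branch 1 (add Y, Z):
    (\lnot X \to W): β-rule — branch into \lnot \lnot X  //  W.
      branch 1.1 (add \lnot \lnot X):
        \lnot (V \land V): β-rule — branch into \lnot V  //  \lnot V.
          branch 1.1.1 (add \lnot V):
            × closes — contains both V and \lnot V.
          branch 1.1.2 (add \lnot V):
            × closes — contains both V and \lnot V.
      branch 1.2 (add W):
        \lnot (V \land V): β-rule — branch into \lnot V  //  \lnot V.
          branch 1.2.1 (add \lnot V):
            × closes — contains both V and \lnot V.
          branch 1.2.2 (add \lnot V):
            × closes — contains both V and \lnot V.
  branch 2 (add \lnot Y, \lnot Z):
    (\lnot X \to W): β-rule — branch into \lnot \lnot X  //  W.
      branch 2.1 (add \lnot \lnot X):
        \lnot (V \land V): β-rule — branch into \lnot V  //  \lnot V.
          branch 2.1.1 (add \lnot V):
            × closes — contains both V and \lnot V.
          branch 2.1.2 (add \lnot V):
            × closes — contains both V and \lnot V.
      branch 2.2 (add W):
        \lnot (V \land V): β-rule — branch into \lnot V  //  \lnot V.
          branch 2.2.1 (add \lnot V):
            × closes — contains both V and \lnot V.
          branch 2.2.2 (add \lnot V):
            × closes — contains both V and \lnot V.
All 8 branches close.
Every branch closed, so the premises entail the conclusion.

Yes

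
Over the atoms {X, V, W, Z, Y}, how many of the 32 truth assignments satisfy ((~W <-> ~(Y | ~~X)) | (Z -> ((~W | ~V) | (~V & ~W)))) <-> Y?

17

Initial set: {T (((~W <-> ~(Y | ~~X)) | (Z -> ((~W | ~V) | (~V & ~W)))) <-> Y)}.
T (((~W <-> ~(Y | ~~X)) | (Z -> ((~W | ~V) | (~V & ~W)))) <-> Y): β-rule — branch into T ((~W <-> ~(Y | ~~X)) | (Z -> ((~W | ~V) | (~V & ~W)))), T Y  //  F ((~W <-> ~(Y | ~~X)) | (Z -> ((~W | ~V) | (~V & ~W)))), F Y.
  branch 1 (add T ((~W <-> ~(Y | ~~X)) | (Z -> ((~W | ~V) | (~V & ~W)))), T Y):
    T ((~W <-> ~(Y | ~~X)) | (Z -> ((~W | ~V) | (~V & ~W)))): β-rule — branch into T (~W <-> ~(Y | ~~X))  //  T (Z -> ((~W | ~V) | (~V & ~W))).
      branch 1.1 (add T (~W <-> ~(Y | ~~X))):
        T (~W <-> ~(Y | ~~X)): β-rule — branch into T ~W, T ~(Y | ~~X)  //  F ~W, F ~(Y | ~~X).
          branch 1.1.1 (add T ~W, T ~(Y | ~~X)):
            T ~(Y | ~~X): α-rule — add F Y, F ~~X.
            × closes — contains both Y and ~Y.
          branch 1.1.2 (add F ~W, F ~(Y | ~~X)):
            F ~(Y | ~~X): β-rule — branch into T Y  //  T ~~X.
              branch 1.1.2.1 (add T Y):
                ○ open, literals {W=1, Y=1}.
              branch 1.1.2.2 (add T ~~X):
                T ~~X: drop double negation, giving T X.
                ○ open, literals {W=1, X=1, Y=1}.
      branch 1.2 (add T (Z -> ((~W | ~V) | (~V & ~W)))):
        T (Z -> ((~W | ~V) | (~V & ~W))): β-rule — branch into F Z  //  T ((~W | ~V) | (~V & ~W)).
          branch 1.2.1 (add F Z):
            ○ open, literals {Y=1, Z=0}.
          branch 1.2.2 (add T ((~W | ~V) | (~V & ~W))):
            T ((~W | ~V) | (~V & ~W)): β-rule — branch into T (~W | ~V)  //  T (~V & ~W).
              branch 1.2.2.1 (add T (~W | ~V)):
                T (~W | ~V): β-rule — branch into T ~W  //  T ~V.
                  branch 1.2.2.1.1 (add T ~W):
                    ○ open, literals {W=0, Y=1}.
                  branch 1.2.2.1.2 (add T ~V):
                    ○ open, literals {V=0, Y=1}.
              branch 1.2.2.2 (add T (~V & ~W)):
                T (~V & ~W): α-rule — add T ~V, T ~W.
                ○ open, literals {V=0, W=0, Y=1}.
  branch 2 (add F ((~W <-> ~(Y | ~~X)) | (Z -> ((~W | ~V) | (~V & ~W)))), F Y):
    F ((~W <-> ~(Y | ~~X)) | (Z -> ((~W | ~V) | (~V & ~W)))): α-rule — add F (~W <-> ~(Y | ~~X)), F (Z -> ((~W | ~V) | (~V & ~W))).
    F (Z -> ((~W | ~V) | (~V & ~W))): α-rule — add T Z, F ((~W | ~V) | (~V & ~W)).
    F ((~W | ~V) | (~V & ~W)): α-rule — add F (~W | ~V), F (~V & ~W).
    F (~W | ~V): α-rule — add F ~W, F ~V.
    F (~W <-> ~(Y | ~~X)): β-rule — branch into T ~W, F ~(Y | ~~X)  //  F ~W, T ~(Y | ~~X).
      branch 2.1 (add T ~W, F ~(Y | ~~X)):
        × closes — contains both W and ~W.
      branch 2.2 (add F ~W, T ~(Y | ~~X)):
        T ~(Y | ~~X): α-rule — add F Y, F ~~X.
        F ~~X: drop double negation, giving F X.
        F (~V & ~W): β-rule — branch into F ~V  //  F ~W.
          branch 2.2.1 (add F ~V):
            ○ open, literals {V=1, W=1, X=0, Y=0, Z=1}.
          branch 2.2.2 (add F ~W):
            ○ open, literals {V=1, W=1, X=0, Y=0, Z=1}.
2 branches closed, 8 open.
Each open branch fixes some atoms; the unmentioned ones are free. Counting distinct full assignments: branch {W=1, Y=1} (X, V, Z) contributes 8 new; branch {W=1, X=1, Y=1} (V, Z) contributes 0 new; branch {Y=1, Z=0} (X, V, W) contributes 4 new; branch {W=0, Y=1} (X, V, Z) contributes 4 new; branch {V=0, Y=1} (X, W, Z) contributes 0 new; branch {V=0, W=0, Y=1} (X, Z) contributes 0 new; branch {V=1, W=1, X=0, Y=0, Z=1} (none free) contributes 1 new; branch {V=1, W=1, X=0, Y=0, Z=1} (none free) contributes 0 new. Total: 17.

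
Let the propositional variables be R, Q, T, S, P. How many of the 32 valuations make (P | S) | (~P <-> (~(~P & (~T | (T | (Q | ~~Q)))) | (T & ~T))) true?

Initial set: {((P | S) | (~P <-> (~(~P & (~T | (T | (Q | ~~Q)))) | (T & ~T))))}.
((P | S) | (~P <-> (~(~P & (~T | (T | (Q | ~~Q)))) | (T & ~T)))): β-rule — branch into (P | S)  //  (~P <-> (~(~P & (~T | (T | (Q | ~~Q)))) | (T & ~T))).
  branch 1 (add (P | S)):
    (P | S): β-rule — branch into P  //  S.
      branch 1.1 (add P):
        ○ open, literals {P=T}.
      branch 1.2 (add S):
        ○ open, literals {S=T}.
  branch 2 (add (~P <-> (~(~P & (~T | (T | (Q | ~~Q)))) | (T & ~T)))):
    (~P <-> (~(~P & (~T | (T | (Q | ~~Q)))) | (T & ~T))): β-rule — branch into ~P, (~(~P & (~T | (T | (Q | ~~Q)))) | (T & ~T))  //  ~~P, ~(~(~P & (~T | (T | (Q | ~~Q)))) | (T & ~T)).
      branch 2.1 (add ~P, (~(~P & (~T | (T | (Q | ~~Q)))) | (T & ~T))):
        (~(~P & (~T | (T | (Q | ~~Q)))) | (T & ~T)): β-rule — branch into ~(~P & (~T | (T | (Q | ~~Q))))  //  (T & ~T).
          branch 2.1.1 (add ~(~P & (~T | (T | (Q | ~~Q))))):
            ~(~P & (~T | (T | (Q | ~~Q)))): β-rule — branch into ~~P  //  ~(~T | (T | (Q | ~~Q))).
              branch 2.1.1.1 (add ~~P):
                × closes — contains both P and ~P.
              branch 2.1.1.2 (add ~(~T | (T | (Q | ~~Q)))):
                ~(~T | (T | (Q | ~~Q))): α-rule — add ~~T, ~(T | (Q | ~~Q)).
                ~(T | (Q | ~~Q)): α-rule — add ~T, ~(Q | ~~Q).
                × closes — contains both T and ~T.
          branch 2.1.2 (add (T & ~T)):
            (T & ~T): α-rule — add T, ~T.
            × closes — contains both T and ~T.
      branch 2.2 (add ~~P, ~(~(~P & (~T | (T | (Q | ~~Q)))) | (T & ~T))):
        ~(~(~P & (~T | (T | (Q | ~~Q)))) | (T & ~T)): α-rule — add ~~(~P & (~T | (T | (Q | ~~Q)))), ~(T & ~T).
        ~~(~P & (~T | (T | (Q | ~~Q)))): α-rule — add ~P, (~T | (T | (Q | ~~Q))).
        × closes — contains both P and ~P.
4 branches closed, 2 open.
Each open branch fixes some atoms; the unmentioned ones are free. Counting distinct full assignments: branch {P=T} (R, Q, T, S) contributes 16 new; branch {S=T} (R, Q, T, P) contributes 8 new. Total: 24.

24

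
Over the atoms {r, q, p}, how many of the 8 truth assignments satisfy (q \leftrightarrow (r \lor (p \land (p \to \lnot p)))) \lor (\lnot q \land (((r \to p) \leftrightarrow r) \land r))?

5

Initial set: {T ((q \leftrightarrow (r \lor (p \land (p \to \lnot p)))) \lor (\lnot q \land (((r \to p) \leftrightarrow r) \land r)))}.
T ((q \leftrightarrow (r \lor (p \land (p \to \lnot p)))) \lor (\lnot q \land (((r \to p) \leftrightarrow r) \land r))): β-rule — branch into T (q \leftrightarrow (r \lor (p \land (p \to \lnot p))))  //  T (\lnot q \land (((r \to p) \leftrightarrow r) \land r)).
  branch 1 (add T (q \leftrightarrow (r \lor (p \land (p \to \lnot p))))):
    T (q \leftrightarrow (r \lor (p \land (p \to \lnot p)))): β-rule — branch into T q, T (r \lor (p \land (p \to \lnot p)))  //  F q, F (r \lor (p \land (p \to \lnot p))).
      branch 1.1 (add T q, T (r \lor (p \land (p \to \lnot p)))):
        T (r \lor (p \land (p \to \lnot p))): β-rule — branch into T r  //  T (p \land (p \to \lnot p)).
          branch 1.1.1 (add T r):
            ○ open, literals {q=1, r=1}.
          branch 1.1.2 (add T (p \land (p \to \lnot p))):
            T (p \land (p \to \lnot p)): α-rule — add T p, T (p \to \lnot p).
            T (p \to \lnot p): β-rule — branch into F p  //  T \lnot p.
              branch 1.1.2.1 (add F p):
                × closes — contains both p and \lnot p.
              branch 1.1.2.2 (add T \lnot p):
                × closes — contains both p and \lnot p.
      branch 1.2 (add F q, F (r \lor (p \land (p \to \lnot p)))):
        F (r \lor (p \land (p \to \lnot p))): α-rule — add F r, F (p \land (p \to \lnot p)).
        F (p \land (p \to \lnot p)): β-rule — branch into F p  //  F (p \to \lnot p).
          branch 1.2.1 (add F p):
            ○ open, literals {p=0, q=0, r=0}.
          branch 1.2.2 (add F (p \to \lnot p)):
            F (p \to \lnot p): α-rule — add T p, F \lnot p.
            ○ open, literals {p=1, q=0, r=0}.
  branch 2 (add T (\lnot q \land (((r \to p) \leftrightarrow r) \land r))):
    T (\lnot q \land (((r \to p) \leftrightarrow r) \land r)): α-rule — add T \lnot q, T (((r \to p) \leftrightarrow r) \land r).
    T (((r \to p) \leftrightarrow r) \land r): α-rule — add T ((r \to p) \leftrightarrow r), T r.
    T ((r \to p) \leftrightarrow r): β-rule — branch into T (r \to p), T r  //  F (r \to p), F r.
      branch 2.1 (add T (r \to p), T r):
        T (r \to p): β-rule — branch into F r  //  T p.
          branch 2.1.1 (add F r):
            × closes — contains both r and \lnot r.
          branch 2.1.2 (add T p):
            ○ open, literals {p=1, q=0, r=1}.
      branch 2.2 (add F (r \to p), F r):
        × closes — contains both r and \lnot r.
4 branches closed, 4 open.
Each open branch fixes some atoms; the unmentioned ones are free. Counting distinct full assignments: branch {q=1, r=1} (p) contributes 2 new; branch {p=0, q=0, r=0} (none free) contributes 1 new; branch {p=1, q=0, r=0} (none free) contributes 1 new; branch {p=1, q=0, r=1} (none free) contributes 1 new. Total: 5.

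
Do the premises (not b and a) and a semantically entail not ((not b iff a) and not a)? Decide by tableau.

Yes

Initial set: {T ((not b and a) and a); F not ((not b iff a) and not a)}.
T ((not b and a) and a): α-rule — add T (not b and a), T a.
F not ((not b iff a) and not a): α-rule — add T (not b iff a), T not a.
× closes — contains both a and not a.
All 1 branch closes.
Every branch closed, so the premises entail the conclusion.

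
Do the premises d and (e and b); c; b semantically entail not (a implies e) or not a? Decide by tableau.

Initial set: {(d and (e and b)); c; b; not (not (a implies e) or not a)}.
(d and (e and b)): α-rule — add d, (e and b).
not (not (a implies e) or not a): α-rule — add not not (a implies e), not not a.
(e and b): α-rule — add e, b.
not not (a implies e): β-rule — branch into not a  //  e.
  branch 1 (add not a):
    × closes — contains both a and not a.
  branch 2 (add e):
    ○ open, literals {a=1, b=1, c=1, d=1, e=1}.
1 branch closed, 1 open.
An open branch gives a countermodel: a=1, b=1, c=1, d=1, e=1 (unmentioned atoms arbitrary); the premises hold there but the conclusion fails.

No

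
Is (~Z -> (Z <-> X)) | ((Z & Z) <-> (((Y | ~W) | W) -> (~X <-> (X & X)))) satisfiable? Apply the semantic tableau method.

Initial set: {((~Z -> (Z <-> X)) | ((Z & Z) <-> (((Y | ~W) | W) -> (~X <-> (X & X)))))}.
((~Z -> (Z <-> X)) | ((Z & Z) <-> (((Y | ~W) | W) -> (~X <-> (X & X))))): β-rule — branch into (~Z -> (Z <-> X))  //  ((Z & Z) <-> (((Y | ~W) | W) -> (~X <-> (X & X)))).
  branch 1 (add (~Z -> (Z <-> X))):
    (~Z -> (Z <-> X)): β-rule — branch into ~~Z  //  (Z <-> X).
      branch 1.1 (add ~~Z):
        ○ open, literals {Z=1}.
      branch 1.2 (add (Z <-> X)):
        (Z <-> X): β-rule — branch into Z, X  //  ~Z, ~X.
          branch 1.2.1 (add Z, X):
            ○ open, literals {X=1, Z=1}.
          branch 1.2.2 (add ~Z, ~X):
            ○ open, literals {X=0, Z=0}.
  branch 2 (add ((Z & Z) <-> (((Y | ~W) | W) -> (~X <-> (X & X))))):
    ((Z & Z) <-> (((Y | ~W) | W) -> (~X <-> (X & X)))): β-rule — branch into (Z & Z), (((Y | ~W) | W) -> (~X <-> (X & X)))  //  ~(Z & Z), ~(((Y | ~W) | W) -> (~X <-> (X & X))).
      branch 2.1 (add (Z & Z), (((Y | ~W) | W) -> (~X <-> (X & X)))):
        (Z & Z): α-rule — add Z, Z.
        (((Y | ~W) | W) -> (~X <-> (X & X))): β-rule — branch into ~((Y | ~W) | W)  //  (~X <-> (X & X)).
          branch 2.1.1 (add ~((Y | ~W) | W)):
            ~((Y | ~W) | W): α-rule — add ~(Y | ~W), ~W.
            ~(Y | ~W): α-rule — add ~Y, ~~W.
            × closes — contains both W and ~W.
          branch 2.1.2 (add (~X <-> (X & X))):
            (~X <-> (X & X)): β-rule — branch into ~X, (X & X)  //  ~~X, ~(X & X).
              branch 2.1.2.1 (add ~X, (X & X)):
                (X & X): α-rule — add X, X.
                × closes — contains both X and ~X.
              branch 2.1.2.2 (add ~~X, ~(X & X)):
                ~(X & X): β-rule — branch into ~X  //  ~X.
                  branch 2.1.2.2.1 (add ~X):
                    × closes — contains both X and ~X.
                  branch 2.1.2.2.2 (add ~X):
                    × closes — contains both X and ~X.
      branch 2.2 (add ~(Z & Z), ~(((Y | ~W) | W) -> (~X <-> (X & X)))):
        ~(((Y | ~W) | W) -> (~X <-> (X & X))): α-rule — add ((Y | ~W) | W), ~(~X <-> (X & X)).
        ~(Z & Z): β-rule — branch into ~Z  //  ~Z.
          branch 2.2.1 (add ~Z):
            ((Y | ~W) | W): β-rule — branch into (Y | ~W)  //  W.
              branch 2.2.1.1 (add (Y | ~W)):
                ~(~X <-> (X & X)): β-rule — branch into ~X, ~(X & X)  //  ~~X, (X & X).
                  branch 2.2.1.1.1 (add ~X, ~(X & X)):
                    (Y | ~W): β-rule — branch into Y  //  ~W.
                      branch 2.2.1.1.1.1 (add Y):
                        ~(X & X): β-rule — branch into ~X  //  ~X.
                          branch 2.2.1.1.1.1.1 (add ~X):
                            ○ open, literals {X=0, Y=1, Z=0}.
                          branch 2.2.1.1.1.1.2 (add ~X):
                            ○ open, literals {X=0, Y=1, Z=0}.
                      branch 2.2.1.1.1.2 (add ~W):
                        ~(X & X): β-rule — branch into ~X  //  ~X.
                          branch 2.2.1.1.1.2.1 (add ~X):
                            ○ open, literals {W=0, X=0, Z=0}.
                          branch 2.2.1.1.1.2.2 (add ~X):
                            ○ open, literals {W=0, X=0, Z=0}.
                  branch 2.2.1.1.2 (add ~~X, (X & X)):
                    (X & X): α-rule — add X, X.
                    (Y | ~W): β-rule — branch into Y  //  ~W.
                      branch 2.2.1.1.2.1 (add Y):
                        ○ open, literals {X=1, Y=1, Z=0}.
                      branch 2.2.1.1.2.2 (add ~W):
                        ○ open, literals {W=0, X=1, Z=0}.
              branch 2.2.1.2 (add W):
                ~(~X <-> (X & X)): β-rule — branch into ~X, ~(X & X)  //  ~~X, (X & X).
                  branch 2.2.1.2.1 (add ~X, ~(X & X)):
                    ~(X & X): β-rule — branch into ~X  //  ~X.
                      branch 2.2.1.2.1.1 (add ~X):
                        ○ open, literals {W=1, X=0, Z=0}.
                      branch 2.2.1.2.1.2 (add ~X):
                        ○ open, literals {W=1, X=0, Z=0}.
                  branch 2.2.1.2.2 (add ~~X, (X & X)):
                    (X & X): α-rule — add X, X.
                    ○ open, literals {W=1, X=1, Z=0}.
          branch 2.2.2 (add ~Z):
            ((Y | ~W) | W): β-rule — branch into (Y | ~W)  //  W.
              branch 2.2.2.1 (add (Y | ~W)):
                ~(~X <-> (X & X)): β-rule — branch into ~X, ~(X & X)  //  ~~X, (X & X).
                  branch 2.2.2.1.1 (add ~X, ~(X & X)):
                    (Y | ~W): β-rule — branch into Y  //  ~W.
                      branch 2.2.2.1.1.1 (add Y):
                        ~(X & X): β-rule — branch into ~X  //  ~X.
                          branch 2.2.2.1.1.1.1 (add ~X):
                            ○ open, literals {X=0, Y=1, Z=0}.
                          branch 2.2.2.1.1.1.2 (add ~X):
                            ○ open, literals {X=0, Y=1, Z=0}.
                      branch 2.2.2.1.1.2 (add ~W):
                        ~(X & X): β-rule — branch into ~X  //  ~X.
                          branch 2.2.2.1.1.2.1 (add ~X):
                            ○ open, literals {W=0, X=0, Z=0}.
                          branch 2.2.2.1.1.2.2 (add ~X):
                            ○ open, literals {W=0, X=0, Z=0}.
                  branch 2.2.2.1.2 (add ~~X, (X & X)):
                    (X & X): α-rule — add X, X.
                    (Y | ~W): β-rule — branch into Y  //  ~W.
                      branch 2.2.2.1.2.1 (add Y):
                        ○ open, literals {X=1, Y=1, Z=0}.
                      branch 2.2.2.1.2.2 (add ~W):
                        ○ open, literals {W=0, X=1, Z=0}.
              branch 2.2.2.2 (add W):
                ~(~X <-> (X & X)): β-rule — branch into ~X, ~(X & X)  //  ~~X, (X & X).
                  branch 2.2.2.2.1 (add ~X, ~(X & X)):
                    ~(X & X): β-rule — branch into ~X  //  ~X.
                      branch 2.2.2.2.1.1 (add ~X):
                        ○ open, literals {W=1, X=0, Z=0}.
                      branch 2.2.2.2.1.2 (add ~X):
                        ○ open, literals {W=1, X=0, Z=0}.
                  branch 2.2.2.2.2 (add ~~X, (X & X)):
                    (X & X): α-rule — add X, X.
                    ○ open, literals {W=1, X=1, Z=0}.
4 branches closed, 21 open.
An open branch gives a satisfying assignment: Z=1.

Satisfiable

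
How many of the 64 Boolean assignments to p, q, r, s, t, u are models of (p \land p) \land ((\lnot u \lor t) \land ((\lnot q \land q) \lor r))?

Initial set: {((p \land p) \land ((\lnot u \lor t) \land ((\lnot q \land q) \lor r)))}.
((p \land p) \land ((\lnot u \lor t) \land ((\lnot q \land q) \lor r))): α-rule — add (p \land p), ((\lnot u \lor t) \land ((\lnot q \land q) \lor r)).
(p \land p): α-rule — add p, p.
((\lnot u \lor t) \land ((\lnot q \land q) \lor r)): α-rule — add (\lnot u \lor t), ((\lnot q \land q) \lor r).
(\lnot u \lor t): β-rule — branch into \lnot u  //  t.
  branch 1 (add \lnot u):
    ((\lnot q \land q) \lor r): β-rule — branch into (\lnot q \land q)  //  r.
      branch 1.1 (add (\lnot q \land q)):
        (\lnot q \land q): α-rule — add \lnot q, q.
        × closes — contains both q and \lnot q.
      branch 1.2 (add r):
        ○ open, literals {p=true, r=true, u=false}.
  branch 2 (add t):
    ((\lnot q \land q) \lor r): β-rule — branch into (\lnot q \land q)  //  r.
      branch 2.1 (add (\lnot q \land q)):
        (\lnot q \land q): α-rule — add \lnot q, q.
        × closes — contains both q and \lnot q.
      branch 2.2 (add r):
        ○ open, literals {p=true, r=true, t=true}.
2 branches closed, 2 open.
Each open branch fixes some atoms; the unmentioned ones are free. Counting distinct full assignments: branch {p=true, r=true, u=false} (q, s, t) contributes 8 new; branch {p=true, r=true, t=true} (q, s, u) contributes 4 new. Total: 12.

12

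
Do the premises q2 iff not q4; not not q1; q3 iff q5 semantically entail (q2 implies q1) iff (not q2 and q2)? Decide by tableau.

No

Initial set: {(q2 iff not q4); not not q1; (q3 iff q5); not ((q2 implies q1) iff (not q2 and q2))}.
not not q1: drop double negation, giving q1.
(q2 iff not q4): β-rule — branch into q2, not q4  //  not q2, not not q4.
  branch 1 (add q2, not q4):
    (q3 iff q5): β-rule — branch into q3, q5  //  not q3, not q5.
      branch 1.1 (add q3, q5):
        not ((q2 implies q1) iff (not q2 and q2)): β-rule — branch into (q2 implies q1), not (not q2 and q2)  //  not (q2 implies q1), (not q2 and q2).
          branch 1.1.1 (add (q2 implies q1), not (not q2 and q2)):
            (q2 implies q1): β-rule — branch into not q2  //  q1.
              branch 1.1.1.1 (add not q2):
                × closes — contains both q2 and not q2.
              branch 1.1.1.2 (add q1):
                not (not q2 and q2): β-rule — branch into not not q2  //  not q2.
                  branch 1.1.1.2.1 (add not not q2):
                    ○ open, literals {q1=true, q2=true, q3=true, q4=false, q5=true}.
                  branch 1.1.1.2.2 (add not q2):
                    × closes — contains both q2 and not q2.
          branch 1.1.2 (add not (q2 implies q1), (not q2 and q2)):
            not (q2 implies q1): α-rule — add q2, not q1.
            × closes — contains both q1 and not q1.
      branch 1.2 (add not q3, not q5):
        not ((q2 implies q1) iff (not q2 and q2)): β-rule — branch into (q2 implies q1), not (not q2 and q2)  //  not (q2 implies q1), (not q2 and q2).
          branch 1.2.1 (add (q2 implies q1), not (not q2 and q2)):
            (q2 implies q1): β-rule — branch into not q2  //  q1.
              branch 1.2.1.1 (add not q2):
                × closes — contains both q2 and not q2.
              branch 1.2.1.2 (add q1):
                not (not q2 and q2): β-rule — branch into not not q2  //  not q2.
                  branch 1.2.1.2.1 (add not not q2):
                    ○ open, literals {q1=true, q2=true, q3=false, q4=false, q5=false}.
                  branch 1.2.1.2.2 (add not q2):
                    × closes — contains both q2 and not q2.
          branch 1.2.2 (add not (q2 implies q1), (not q2 and q2)):
            not (q2 implies q1): α-rule — add q2, not q1.
            × closes — contains both q1 and not q1.
  branch 2 (add not q2, not not q4):
    (q3 iff q5): β-rule — branch into q3, q5  //  not q3, not q5.
      branch 2.1 (add q3, q5):
        not ((q2 implies q1) iff (not q2 and q2)): β-rule — branch into (q2 implies q1), not (not q2 and q2)  //  not (q2 implies q1), (not q2 and q2).
          branch 2.1.1 (add (q2 implies q1), not (not q2 and q2)):
            (q2 implies q1): β-rule — branch into not q2  //  q1.
              branch 2.1.1.1 (add not q2):
                not (not q2 and q2): β-rule — branch into not not q2  //  not q2.
                  branch 2.1.1.1.1 (add not not q2):
                    × closes — contains both q2 and not q2.
                  branch 2.1.1.1.2 (add not q2):
                    ○ open, literals {q1=true, q2=false, q3=true, q4=true, q5=true}.
              branch 2.1.1.2 (add q1):
                not (not q2 and q2): β-rule — branch into not not q2  //  not q2.
                  branch 2.1.1.2.1 (add not not q2):
                    × closes — contains both q2 and not q2.
                  branch 2.1.1.2.2 (add not q2):
                    ○ open, literals {q1=true, q2=false, q3=true, q4=true, q5=true}.
          branch 2.1.2 (add not (q2 implies q1), (not q2 and q2)):
            not (q2 implies q1): α-rule — add q2, not q1.
            × closes — contains both q2 and not q2.
      branch 2.2 (add not q3, not q5):
        not ((q2 implies q1) iff (not q2 and q2)): β-rule — branch into (q2 implies q1), not (not q2 and q2)  //  not (q2 implies q1), (not q2 and q2).
          branch 2.2.1 (add (q2 implies q1), not (not q2 and q2)):
            (q2 implies q1): β-rule — branch into not q2  //  q1.
              branch 2.2.1.1 (add not q2):
                not (not q2 and q2): β-rule — branch into not not q2  //  not q2.
                  branch 2.2.1.1.1 (add not not q2):
                    × closes — contains both q2 and not q2.
                  branch 2.2.1.1.2 (add not q2):
                    ○ open, literals {q1=true, q2=false, q3=false, q4=true, q5=false}.
              branch 2.2.1.2 (add q1):
                not (not q2 and q2): β-rule — branch into not not q2  //  not q2.
                  branch 2.2.1.2.1 (add not not q2):
                    × closes — contains both q2 and not q2.
                  branch 2.2.1.2.2 (add not q2):
                    ○ open, literals {q1=true, q2=false, q3=false, q4=true, q5=false}.
          branch 2.2.2 (add not (q2 implies q1), (not q2 and q2)):
            not (q2 implies q1): α-rule — add q2, not q1.
            × closes — contains both q2 and not q2.
12 branches closed, 6 open.
An open branch gives a countermodel: q1=true, q2=true, q3=true, q4=false, q5=true (unmentioned atoms arbitrary); the premises hold there but the conclusion fails.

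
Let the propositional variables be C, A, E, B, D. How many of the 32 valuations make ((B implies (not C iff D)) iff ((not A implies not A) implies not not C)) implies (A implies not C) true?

26

Initial set: {(((B implies (not C iff D)) iff ((not A implies not A) implies not not C)) implies (A implies not C))}.
(((B implies (not C iff D)) iff ((not A implies not A) implies not not C)) implies (A implies not C)): β-rule — branch into not ((B implies (not C iff D)) iff ((not A implies not A) implies not not C))  //  (A implies not C).
  branch 1 (add not ((B implies (not C iff D)) iff ((not A implies not A) implies not not C))):
    not ((B implies (not C iff D)) iff ((not A implies not A) implies not not C)): β-rule — branch into (B implies (not C iff D)), not ((not A implies not A) implies not not C)  //  not (B implies (not C iff D)), ((not A implies not A) implies not not C).
      branch 1.1 (add (B implies (not C iff D)), not ((not A implies not A) implies not not C)):
        not ((not A implies not A) implies not not C): α-rule — add (not A implies not A), not not not C.
        not not not C: drop double negation, giving not C.
        (B implies (not C iff D)): β-rule — branch into not B  //  (not C iff D).
          branch 1.1.1 (add not B):
            (not A implies not A): β-rule — branch into not not A  //  not A.
              branch 1.1.1.1 (add not not A):
                ○ open, literals {A=T, B=F, C=F}.
              branch 1.1.1.2 (add not A):
                ○ open, literals {A=F, B=F, C=F}.
          branch 1.1.2 (add (not C iff D)):
            (not A implies not A): β-rule — branch into not not A  //  not A.
              branch 1.1.2.1 (add not not A):
                (not C iff D): β-rule — branch into not C, D  //  not not C, not D.
                  branch 1.1.2.1.1 (add not C, D):
                    ○ open, literals {A=T, C=F, D=T}.
                  branch 1.1.2.1.2 (add not not C, not D):
                    × closes — contains both C and not C.
              branch 1.1.2.2 (add not A):
                (not C iff D): β-rule — branch into not C, D  //  not not C, not D.
                  branch 1.1.2.2.1 (add not C, D):
                    ○ open, literals {A=F, C=F, D=T}.
                  branch 1.1.2.2.2 (add not not C, not D):
                    × closes — contains both C and not C.
      branch 1.2 (add not (B implies (not C iff D)), ((not A implies not A) implies not not C)):
        not (B implies (not C iff D)): α-rule — add B, not (not C iff D).
        ((not A implies not A) implies not not C): β-rule — branch into not (not A implies not A)  //  not not C.
          branch 1.2.1 (add not (not A implies not A)):
            not (not A implies not A): α-rule — add not A, not not A.
            × closes — contains both A and not A.
          branch 1.2.2 (add not not C):
            not not C: drop double negation, giving C.
            not (not C iff D): β-rule — branch into not C, not D  //  not not C, D.
              branch 1.2.2.1 (add not C, not D):
                × closes — contains both C and not C.
              branch 1.2.2.2 (add not not C, D):
                ○ open, literals {B=T, C=T, D=T}.
  branch 2 (add (A implies not C)):
    (A implies not C): β-rule — branch into not A  //  not C.
      branch 2.1 (add not A):
        ○ open, literals {A=F}.
      branch 2.2 (add not C):
        ○ open, literals {C=F}.
4 branches closed, 7 open.
Each open branch fixes some atoms; the unmentioned ones are free. Counting distinct full assignments: branch {A=T, B=F, C=F} (E, D) contributes 4 new; branch {A=F, B=F, C=F} (E, D) contributes 4 new; branch {A=T, C=F, D=T} (E, B) contributes 2 new; branch {A=F, C=F, D=T} (E, B) contributes 2 new; branch {B=T, C=T, D=T} (A, E) contributes 4 new; branch {A=F} (C, E, B, D) contributes 8 new; branch {C=F} (A, E, B, D) contributes 2 new. Total: 26.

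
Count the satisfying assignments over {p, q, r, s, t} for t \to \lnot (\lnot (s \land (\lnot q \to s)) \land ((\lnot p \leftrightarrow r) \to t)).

24

Initial set: {(t \to \lnot (\lnot (s \land (\lnot q \to s)) \land ((\lnot p \leftrightarrow r) \to t)))}.
(t \to \lnot (\lnot (s \land (\lnot q \to s)) \land ((\lnot p \leftrightarrow r) \to t))): β-rule — branch into \lnot t  //  \lnot (\lnot (s \land (\lnot q \to s)) \land ((\lnot p \leftrightarrow r) \to t)).
  branch 1 (add \lnot t):
    ○ open, literals {t=false}.
  branch 2 (add \lnot (\lnot (s \land (\lnot q \to s)) \land ((\lnot p \leftrightarrow r) \to t))):
    \lnot (\lnot (s \land (\lnot q \to s)) \land ((\lnot p \leftrightarrow r) \to t)): β-rule — branch into \lnot \lnot (s \land (\lnot q \to s))  //  \lnot ((\lnot p \leftrightarrow r) \to t).
      branch 2.1 (add \lnot \lnot (s \land (\lnot q \to s))):
        \lnot \lnot (s \land (\lnot q \to s)): α-rule — add s, (\lnot q \to s).
        (\lnot q \to s): β-rule — branch into \lnot \lnot q  //  s.
          branch 2.1.1 (add \lnot \lnot q):
            ○ open, literals {q=true, s=true}.
          branch 2.1.2 (add s):
            ○ open, literals {s=true}.
      branch 2.2 (add \lnot ((\lnot p \leftrightarrow r) \to t)):
        \lnot ((\lnot p \leftrightarrow r) \to t): α-rule — add (\lnot p \leftrightarrow r), \lnot t.
        (\lnot p \leftrightarrow r): β-rule — branch into \lnot p, r  //  \lnot \lnot p, \lnot r.
          branch 2.2.1 (add \lnot p, r):
            ○ open, literals {p=false, r=true, t=false}.
          branch 2.2.2 (add \lnot \lnot p, \lnot r):
            ○ open, literals {p=true, r=false, t=false}.
0 branches closed, 5 open.
Each open branch fixes some atoms; the unmentioned ones are free. Counting distinct full assignments: branch {t=false} (p, q, r, s) contributes 16 new; branch {q=true, s=true} (p, r, t) contributes 4 new; branch {s=true} (p, q, r, t) contributes 4 new; branch {p=false, r=true, t=false} (q, s) contributes 0 new; branch {p=true, r=false, t=false} (q, s) contributes 0 new. Total: 24.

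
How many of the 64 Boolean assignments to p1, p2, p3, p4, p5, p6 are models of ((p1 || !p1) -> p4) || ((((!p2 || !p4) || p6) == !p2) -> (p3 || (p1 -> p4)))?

Initial set: {T (((p1 || !p1) -> p4) || ((((!p2 || !p4) || p6) == !p2) -> (p3 || (p1 -> p4))))}.
T (((p1 || !p1) -> p4) || ((((!p2 || !p4) || p6) == !p2) -> (p3 || (p1 -> p4)))): β-rule — branch into T ((p1 || !p1) -> p4)  //  T ((((!p2 || !p4) || p6) == !p2) -> (p3 || (p1 -> p4))).
  branch 1 (add T ((p1 || !p1) -> p4)):
    T ((p1 || !p1) -> p4): β-rule — branch into F (p1 || !p1)  //  T p4.
      branch 1.1 (add F (p1 || !p1)):
        F (p1 || !p1): α-rule — add F p1, F !p1.
        × closes — contains both p1 and !p1.
      branch 1.2 (add T p4):
        ○ open, literals {p4=1}.
  branch 2 (add T ((((!p2 || !p4) || p6) == !p2) -> (p3 || (p1 -> p4)))):
    T ((((!p2 || !p4) || p6) == !p2) -> (p3 || (p1 -> p4))): β-rule — branch into F (((!p2 || !p4) || p6) == !p2)  //  T (p3 || (p1 -> p4)).
      branch 2.1 (add F (((!p2 || !p4) || p6) == !p2)):
        F (((!p2 || !p4) || p6) == !p2): β-rule — branch into T ((!p2 || !p4) || p6), F !p2  //  F ((!p2 || !p4) || p6), T !p2.
          branch 2.1.1 (add T ((!p2 || !p4) || p6), F !p2):
            T ((!p2 || !p4) || p6): β-rule — branch into T (!p2 || !p4)  //  T p6.
              branch 2.1.1.1 (add T (!p2 || !p4)):
                T (!p2 || !p4): β-rule — branch into T !p2  //  T !p4.
                  branch 2.1.1.1.1 (add T !p2):
                    × closes — contains both p2 and !p2.
                  branch 2.1.1.1.2 (add T !p4):
                    ○ open, literals {p2=1, p4=0}.
              branch 2.1.1.2 (add T p6):
                ○ open, literals {p2=1, p6=1}.
          branch 2.1.2 (add F ((!p2 || !p4) || p6), T !p2):
            F ((!p2 || !p4) || p6): α-rule — add F (!p2 || !p4), F p6.
            F (!p2 || !p4): α-rule — add F !p2, F !p4.
            × closes — contains both p2 and !p2.
      branch 2.2 (add T (p3 || (p1 -> p4))):
        T (p3 || (p1 -> p4)): β-rule — branch into T p3  //  T (p1 -> p4).
          branch 2.2.1 (add T p3):
            ○ open, literals {p3=1}.
          branch 2.2.2 (add T (p1 -> p4)):
            T (p1 -> p4): β-rule — branch into F p1  //  T p4.
              branch 2.2.2.1 (add F p1):
                ○ open, literals {p1=0}.
              branch 2.2.2.2 (add T p4):
                ○ open, literals {p4=1}.
3 branches closed, 6 open.
Each open branch fixes some atoms; the unmentioned ones are free. Counting distinct full assignments: branch {p4=1} (p1, p2, p3, p5, p6) contributes 32 new; branch {p2=1, p4=0} (p1, p3, p5, p6) contributes 16 new; branch {p2=1, p6=1} (p1, p3, p4, p5) contributes 0 new; branch {p3=1} (p1, p2, p4, p5, p6) contributes 8 new; branch {p1=0} (p2, p3, p4, p5, p6) contributes 4 new; branch {p4=1} (p1, p2, p3, p5, p6) contributes 0 new. Total: 60.

60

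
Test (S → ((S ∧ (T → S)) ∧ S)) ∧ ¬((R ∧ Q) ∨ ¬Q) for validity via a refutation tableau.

Not valid

Assume the negation and expand:
Initial set: {¬((S → ((S ∧ (T → S)) ∧ S)) ∧ ¬((R ∧ Q) ∨ ¬Q))}.
¬((S → ((S ∧ (T → S)) ∧ S)) ∧ ¬((R ∧ Q) ∨ ¬Q)): β-rule — branch into ¬(S → ((S ∧ (T → S)) ∧ S))  //  ¬¬((R ∧ Q) ∨ ¬Q).
  branch 1 (add ¬(S → ((S ∧ (T → S)) ∧ S))):
    ¬(S → ((S ∧ (T → S)) ∧ S)): α-rule — add S, ¬((S ∧ (T → S)) ∧ S).
    ¬((S ∧ (T → S)) ∧ S): β-rule — branch into ¬(S ∧ (T → S))  //  ¬S.
      branch 1.1 (add ¬(S ∧ (T → S))):
        ¬(S ∧ (T → S)): β-rule — branch into ¬S  //  ¬(T → S).
          branch 1.1.1 (add ¬S):
            × closes — contains both S and ¬S.
          branch 1.1.2 (add ¬(T → S)):
            ¬(T → S): α-rule — add T, ¬S.
            × closes — contains both S and ¬S.
      branch 1.2 (add ¬S):
        × closes — contains both S and ¬S.
  branch 2 (add ¬¬((R ∧ Q) ∨ ¬Q)):
    ¬¬((R ∧ Q) ∨ ¬Q): β-rule — branch into (R ∧ Q)  //  ¬Q.
      branch 2.1 (add (R ∧ Q)):
        (R ∧ Q): α-rule — add R, Q.
        ○ open, literals {Q=true, R=true}.
      branch 2.2 (add ¬Q):
        ○ open, literals {Q=false}.
3 branches closed, 2 open.
An open branch gives a countermodel: Q=true, R=true (unmentioned atoms arbitrary); under it the original formula is false.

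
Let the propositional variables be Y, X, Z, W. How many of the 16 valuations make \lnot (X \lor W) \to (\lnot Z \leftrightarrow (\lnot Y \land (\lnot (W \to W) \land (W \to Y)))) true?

14

Initial set: {(\lnot (X \lor W) \to (\lnot Z \leftrightarrow (\lnot Y \land (\lnot (W \to W) \land (W \to Y)))))}.
(\lnot (X \lor W) \to (\lnot Z \leftrightarrow (\lnot Y \land (\lnot (W \to W) \land (W \to Y))))): β-rule — branch into \lnot \lnot (X \lor W)  //  (\lnot Z \leftrightarrow (\lnot Y \land (\lnot (W \to W) \land (W \to Y)))).
  branch 1 (add \lnot \lnot (X \lor W)):
    \lnot \lnot (X \lor W): β-rule — branch into X  //  W.
      branch 1.1 (add X):
        ○ open, literals {X=T}.
      branch 1.2 (add W):
        ○ open, literals {W=T}.
  branch 2 (add (\lnot Z \leftrightarrow (\lnot Y \land (\lnot (W \to W) \land (W \to Y))))):
    (\lnot Z \leftrightarrow (\lnot Y \land (\lnot (W \to W) \land (W \to Y)))): β-rule — branch into \lnot Z, (\lnot Y \land (\lnot (W \to W) \land (W \to Y)))  //  \lnot \lnot Z, \lnot (\lnot Y \land (\lnot (W \to W) \land (W \to Y))).
      branch 2.1 (add \lnot Z, (\lnot Y \land (\lnot (W \to W) \land (W \to Y)))):
        (\lnot Y \land (\lnot (W \to W) \land (W \to Y))): α-rule — add \lnot Y, (\lnot (W \to W) \land (W \to Y)).
        (\lnot (W \to W) \land (W \to Y)): α-rule — add \lnot (W \to W), (W \to Y).
        \lnot (W \to W): α-rule — add W, \lnot W.
        × closes — contains both W and \lnot W.
      branch 2.2 (add \lnot \lnot Z, \lnot (\lnot Y \land (\lnot (W \to W) \land (W \to Y)))):
        \lnot (\lnot Y \land (\lnot (W \to W) \land (W \to Y))): β-rule — branch into \lnot \lnot Y  //  \lnot (\lnot (W \to W) \land (W \to Y)).
          branch 2.2.1 (add \lnot \lnot Y):
            ○ open, literals {Y=T, Z=T}.
          branch 2.2.2 (add \lnot (\lnot (W \to W) \land (W \to Y))):
            \lnot (\lnot (W \to W) \land (W \to Y)): β-rule — branch into \lnot \lnot (W \to W)  //  \lnot (W \to Y).
              branch 2.2.2.1 (add \lnot \lnot (W \to W)):
                \lnot \lnot (W \to W): β-rule — branch into \lnot W  //  W.
                  branch 2.2.2.1.1 (add \lnot W):
                    ○ open, literals {W=F, Z=T}.
                  branch 2.2.2.1.2 (add W):
                    ○ open, literals {W=T, Z=T}.
              branch 2.2.2.2 (add \lnot (W \to Y)):
                \lnot (W \to Y): α-rule — add W, \lnot Y.
                ○ open, literals {W=T, Y=F, Z=T}.
1 branch closed, 6 open.
Each open branch fixes some atoms; the unmentioned ones are free. Counting distinct full assignments: branch {X=T} (Y, Z, W) contributes 8 new; branch {W=T} (Y, X, Z) contributes 4 new; branch {Y=T, Z=T} (X, W) contributes 1 new; branch {W=F, Z=T} (Y, X) contributes 1 new; branch {W=T, Z=T} (Y, X) contributes 0 new; branch {W=T, Y=F, Z=T} (X) contributes 0 new. Total: 14.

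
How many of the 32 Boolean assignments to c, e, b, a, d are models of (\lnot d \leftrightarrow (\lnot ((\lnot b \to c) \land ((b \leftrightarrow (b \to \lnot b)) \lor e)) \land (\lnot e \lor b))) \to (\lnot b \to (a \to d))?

30

Initial set: {T ((\lnot d \leftrightarrow (\lnot ((\lnot b \to c) \land ((b \leftrightarrow (b \to \lnot b)) \lor e)) \land (\lnot e \lor b))) \to (\lnot b \to (a \to d)))}.
T ((\lnot d \leftrightarrow (\lnot ((\lnot b \to c) \land ((b \leftrightarrow (b \to \lnot b)) \lor e)) \land (\lnot e \lor b))) \to (\lnot b \to (a \to d))): β-rule — branch into F (\lnot d \leftrightarrow (\lnot ((\lnot b \to c) \land ((b \leftrightarrow (b \to \lnot b)) \lor e)) \land (\lnot e \lor b)))  //  T (\lnot b \to (a \to d)).
  branch 1 (add F (\lnot d \leftrightarrow (\lnot ((\lnot b \to c) \land ((b \leftrightarrow (b \to \lnot b)) \lor e)) \land (\lnot e \lor b)))):
    F (\lnot d \leftrightarrow (\lnot ((\lnot b \to c) \land ((b \leftrightarrow (b \to \lnot b)) \lor e)) \land (\lnot e \lor b))): β-rule — branch into T \lnot d, F (\lnot ((\lnot b \to c) \land ((b \leftrightarrow (b \to \lnot b)) \lor e)) \land (\lnot e \lor b))  //  F \lnot d, T (\lnot ((\lnot b \to c) \land ((b \leftrightarrow (b \to \lnot b)) \lor e)) \land (\lnot e \lor b)).
      branch 1.1 (add T \lnot d, F (\lnot ((\lnot b \to c) \land ((b \leftrightarrow (b \to \lnot b)) \lor e)) \land (\lnot e \lor b))):
        F (\lnot ((\lnot b \to c) \land ((b \leftrightarrow (b \to \lnot b)) \lor e)) \land (\lnot e \lor b)): β-rule — branch into F \lnot ((\lnot b \to c) \land ((b \leftrightarrow (b \to \lnot b)) \lor e))  //  F (\lnot e \lor b).
          branch 1.1.1 (add F \lnot ((\lnot b \to c) \land ((b \leftrightarrow (b \to \lnot b)) \lor e))):
            F \lnot ((\lnot b \to c) \land ((b \leftrightarrow (b \to \lnot b)) \lor e)): α-rule — add T (\lnot b \to c), T ((b \leftrightarrow (b \to \lnot b)) \lor e).
            T (\lnot b \to c): β-rule — branch into F \lnot b  //  T c.
              branch 1.1.1.1 (add F \lnot b):
                T ((b \leftrightarrow (b \to \lnot b)) \lor e): β-rule — branch into T (b \leftrightarrow (b \to \lnot b))  //  T e.
                  branch 1.1.1.1.1 (add T (b \leftrightarrow (b \to \lnot b))):
                    T (b \leftrightarrow (b \to \lnot b)): β-rule — branch into T b, T (b \to \lnot b)  //  F b, F (b \to \lnot b).
                      branch 1.1.1.1.1.1 (add T b, T (b \to \lnot b)):
                        T (b \to \lnot b): β-rule — branch into F b  //  T \lnot b.
                          branch 1.1.1.1.1.1.1 (add F b):
                            × closes — contains both b and \lnot b.
                          branch 1.1.1.1.1.1.2 (add T \lnot b):
                            × closes — contains both b and \lnot b.
                      branch 1.1.1.1.1.2 (add F b, F (b \to \lnot b)):
                        × closes — contains both b and \lnot b.
                  branch 1.1.1.1.2 (add T e):
                    ○ open, literals {b=1, d=0, e=1}.
              branch 1.1.1.2 (add T c):
                T ((b \leftrightarrow (b \to \lnot b)) \lor e): β-rule — branch into T (b \leftrightarrow (b \to \lnot b))  //  T e.
                  branch 1.1.1.2.1 (add T (b \leftrightarrow (b \to \lnot b))):
                    T (b \leftrightarrow (b \to \lnot b)): β-rule — branch into T b, T (b \to \lnot b)  //  F b, F (b \to \lnot b).
                      branch 1.1.1.2.1.1 (add T b, T (b \to \lnot b)):
                        T (b \to \lnot b): β-rule — branch into F b  //  T \lnot b.
                          branch 1.1.1.2.1.1.1 (add F b):
                            × closes — contains both b and \lnot b.
                          branch 1.1.1.2.1.1.2 (add T \lnot b):
                            × closes — contains both b and \lnot b.
                      branch 1.1.1.2.1.2 (add F b, F (b \to \lnot b)):
                        F (b \to \lnot b): α-rule — add T b, F \lnot b.
                        × closes — contains both b and \lnot b.
                  branch 1.1.1.2.2 (add T e):
                    ○ open, literals {c=1, d=0, e=1}.
          branch 1.1.2 (add F (\lnot e \lor b)):
            F (\lnot e \lor b): α-rule — add F \lnot e, F b.
            ○ open, literals {b=0, d=0, e=1}.
      branch 1.2 (add F \lnot d, T (\lnot ((\lnot b \to c) \land ((b \leftrightarrow (b \to \lnot b)) \lor e)) \land (\lnot e \lor b))):
        T (\lnot ((\lnot b \to c) \land ((b \leftrightarrow (b \to \lnot b)) \lor e)) \land (\lnot e \lor b)): α-rule — add T \lnot ((\lnot b \to c) \land ((b \leftrightarrow (b \to \lnot b)) \lor e)), T (\lnot e \lor b).
        T \lnot ((\lnot b \to c) \land ((b \leftrightarrow (b \to \lnot b)) \lor e)): β-rule — branch into F (\lnot b \to c)  //  F ((b \leftrightarrow (b \to \lnot b)) \lor e).
          branch 1.2.1 (add F (\lnot b \to c)):
            F (\lnot b \to c): α-rule — add T \lnot b, F c.
            T (\lnot e \lor b): β-rule — branch into T \lnot e  //  T b.
              branch 1.2.1.1 (add T \lnot e):
                ○ open, literals {b=0, c=0, d=1, e=0}.
              branch 1.2.1.2 (add T b):
                × closes — contains both b and \lnot b.
          branch 1.2.2 (add F ((b \leftrightarrow (b \to \lnot b)) \lor e)):
            F ((b \leftrightarrow (b \to \lnot b)) \lor e): α-rule — add F (b \leftrightarrow (b \to \lnot b)), F e.
            T (\lnot e \lor b): β-rule — branch into T \lnot e  //  T b.
              branch 1.2.2.1 (add T \lnot e):
                F (b \leftrightarrow (b \to \lnot b)): β-rule — branch into T b, F (b \to \lnot b)  //  F b, T (b \to \lnot b).
                  branch 1.2.2.1.1 (add T b, F (b \to \lnot b)):
                    F (b \to \lnot b): α-rule — add T b, F \lnot b.
                    ○ open, literals {b=1, d=1, e=0}.
                  branch 1.2.2.1.2 (add F b, T (b \to \lnot b)):
                    T (b \to \lnot b): β-rule — branch into F b  //  T \lnot b.
                      branch 1.2.2.1.2.1 (add F b):
                        ○ open, literals {b=0, d=1, e=0}.
                      branch 1.2.2.1.2.2 (add T \lnot b):
                        ○ open, literals {b=0, d=1, e=0}.
              branch 1.2.2.2 (add T b):
                F (b \leftrightarrow (b \to \lnot b)): β-rule — branch into T b, F (b \to \lnot b)  //  F b, T (b \to \lnot b).
                  branch 1.2.2.2.1 (add T b, F (b \to \lnot b)):
                    F (b \to \lnot b): α-rule — add T b, F \lnot b.
                    ○ open, literals {b=1, d=1, e=0}.
                  branch 1.2.2.2.2 (add F b, T (b \to \lnot b)):
                    × closes — contains both b and \lnot b.
  branch 2 (add T (\lnot b \to (a \to d))):
    T (\lnot b \to (a \to d)): β-rule — branch into F \lnot b  //  T (a \to d).
      branch 2.1 (add F \lnot b):
        ○ open, literals {b=1}.
      branch 2.2 (add T (a \to d)):
        T (a \to d): β-rule — branch into F a  //  T d.
          branch 2.2.1 (add F a):
            ○ open, literals {a=0}.
          branch 2.2.2 (add T d):
            ○ open, literals {d=1}.
8 branches closed, 11 open.
Each open branch fixes some atoms; the unmentioned ones are free. Counting distinct full assignments: branch {b=1, d=0, e=1} (c, a) contributes 4 new; branch {c=1, d=0, e=1} (b, a) contributes 2 new; branch {b=0, d=0, e=1} (c, a) contributes 2 new; branch {b=0, c=0, d=1, e=0} (a) contributes 2 new; branch {b=1, d=1, e=0} (c, a) contributes 4 new; branch {b=0, d=1, e=0} (c, a) contributes 2 new; branch {b=0, d=1, e=0} (c, a) contributes 0 new; branch {b=1, d=1, e=0} (c, a) contributes 0 new; branch {b=1} (c, e, a, d) contributes 8 new; branch {a=0} (c, e, b, d) contributes 4 new; branch {d=1} (c, e, b, a) contributes 2 new. Total: 30.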